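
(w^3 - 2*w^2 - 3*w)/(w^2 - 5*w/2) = 2*(w^2 - 2*w - 3)/(2*w - 5)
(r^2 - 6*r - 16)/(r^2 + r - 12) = (r^2 - 6*r - 16)/(r^2 + r - 12)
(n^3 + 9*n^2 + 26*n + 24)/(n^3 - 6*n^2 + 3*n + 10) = (n^3 + 9*n^2 + 26*n + 24)/(n^3 - 6*n^2 + 3*n + 10)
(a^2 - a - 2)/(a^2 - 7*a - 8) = (a - 2)/(a - 8)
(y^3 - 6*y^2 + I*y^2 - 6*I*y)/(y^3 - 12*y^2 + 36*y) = (y + I)/(y - 6)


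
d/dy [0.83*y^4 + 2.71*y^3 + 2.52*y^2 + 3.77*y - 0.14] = 3.32*y^3 + 8.13*y^2 + 5.04*y + 3.77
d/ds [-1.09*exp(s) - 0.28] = -1.09*exp(s)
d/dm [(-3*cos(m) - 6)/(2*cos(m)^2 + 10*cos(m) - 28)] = 3*(sin(m)^2 - 4*cos(m) - 25)*sin(m)/(2*(cos(m)^2 + 5*cos(m) - 14)^2)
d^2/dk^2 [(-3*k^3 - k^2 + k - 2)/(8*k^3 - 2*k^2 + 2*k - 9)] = 2*(-112*k^6 + 336*k^5 - 2064*k^4 - 222*k^3 + 528*k^2 - 1191*k - 35)/(512*k^9 - 384*k^8 + 480*k^7 - 1928*k^6 + 984*k^5 - 996*k^4 + 2168*k^3 - 594*k^2 + 486*k - 729)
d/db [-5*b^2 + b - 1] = 1 - 10*b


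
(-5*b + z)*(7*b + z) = -35*b^2 + 2*b*z + z^2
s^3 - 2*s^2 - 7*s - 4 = (s - 4)*(s + 1)^2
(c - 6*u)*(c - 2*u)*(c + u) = c^3 - 7*c^2*u + 4*c*u^2 + 12*u^3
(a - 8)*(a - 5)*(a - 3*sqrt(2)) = a^3 - 13*a^2 - 3*sqrt(2)*a^2 + 40*a + 39*sqrt(2)*a - 120*sqrt(2)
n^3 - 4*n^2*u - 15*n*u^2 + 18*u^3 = (n - 6*u)*(n - u)*(n + 3*u)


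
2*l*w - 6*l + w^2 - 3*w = (2*l + w)*(w - 3)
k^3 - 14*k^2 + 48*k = k*(k - 8)*(k - 6)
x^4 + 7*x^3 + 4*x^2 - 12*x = x*(x - 1)*(x + 2)*(x + 6)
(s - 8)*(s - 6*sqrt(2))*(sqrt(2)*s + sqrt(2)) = sqrt(2)*s^3 - 12*s^2 - 7*sqrt(2)*s^2 - 8*sqrt(2)*s + 84*s + 96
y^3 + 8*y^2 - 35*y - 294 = (y - 6)*(y + 7)^2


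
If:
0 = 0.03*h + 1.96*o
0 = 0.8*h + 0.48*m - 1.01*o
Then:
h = -65.3333333333333*o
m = 110.993055555556*o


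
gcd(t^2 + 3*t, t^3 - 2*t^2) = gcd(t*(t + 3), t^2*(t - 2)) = t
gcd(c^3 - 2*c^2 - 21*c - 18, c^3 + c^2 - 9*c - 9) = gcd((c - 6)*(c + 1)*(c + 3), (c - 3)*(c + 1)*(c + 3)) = c^2 + 4*c + 3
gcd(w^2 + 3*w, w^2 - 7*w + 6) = 1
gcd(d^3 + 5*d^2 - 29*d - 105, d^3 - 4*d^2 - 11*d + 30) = d^2 - 2*d - 15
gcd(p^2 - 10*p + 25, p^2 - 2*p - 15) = p - 5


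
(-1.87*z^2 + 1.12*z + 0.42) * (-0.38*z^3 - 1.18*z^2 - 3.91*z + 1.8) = 0.7106*z^5 + 1.781*z^4 + 5.8305*z^3 - 8.2408*z^2 + 0.3738*z + 0.756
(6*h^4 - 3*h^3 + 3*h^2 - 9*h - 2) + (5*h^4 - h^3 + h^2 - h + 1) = 11*h^4 - 4*h^3 + 4*h^2 - 10*h - 1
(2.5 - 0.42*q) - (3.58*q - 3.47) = 5.97 - 4.0*q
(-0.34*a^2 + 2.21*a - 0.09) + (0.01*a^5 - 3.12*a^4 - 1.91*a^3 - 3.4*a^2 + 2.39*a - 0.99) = 0.01*a^5 - 3.12*a^4 - 1.91*a^3 - 3.74*a^2 + 4.6*a - 1.08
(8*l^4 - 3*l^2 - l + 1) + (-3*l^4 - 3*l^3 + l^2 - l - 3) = 5*l^4 - 3*l^3 - 2*l^2 - 2*l - 2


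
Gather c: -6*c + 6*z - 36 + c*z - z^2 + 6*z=c*(z - 6) - z^2 + 12*z - 36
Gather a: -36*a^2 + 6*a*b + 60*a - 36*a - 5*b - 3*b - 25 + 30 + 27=-36*a^2 + a*(6*b + 24) - 8*b + 32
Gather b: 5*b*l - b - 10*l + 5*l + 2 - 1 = b*(5*l - 1) - 5*l + 1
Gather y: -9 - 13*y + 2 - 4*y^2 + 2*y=-4*y^2 - 11*y - 7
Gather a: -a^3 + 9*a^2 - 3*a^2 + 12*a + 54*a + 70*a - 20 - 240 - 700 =-a^3 + 6*a^2 + 136*a - 960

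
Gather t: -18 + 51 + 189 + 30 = 252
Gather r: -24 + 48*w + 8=48*w - 16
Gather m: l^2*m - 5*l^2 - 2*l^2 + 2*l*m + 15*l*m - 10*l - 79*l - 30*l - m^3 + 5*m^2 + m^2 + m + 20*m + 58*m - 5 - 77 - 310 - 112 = -7*l^2 - 119*l - m^3 + 6*m^2 + m*(l^2 + 17*l + 79) - 504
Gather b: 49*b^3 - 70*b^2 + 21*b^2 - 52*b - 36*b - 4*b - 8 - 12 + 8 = 49*b^3 - 49*b^2 - 92*b - 12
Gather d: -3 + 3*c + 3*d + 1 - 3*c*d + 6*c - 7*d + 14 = 9*c + d*(-3*c - 4) + 12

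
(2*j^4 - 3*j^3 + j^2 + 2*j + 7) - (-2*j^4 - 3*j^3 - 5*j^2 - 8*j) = 4*j^4 + 6*j^2 + 10*j + 7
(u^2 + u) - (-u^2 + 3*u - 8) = 2*u^2 - 2*u + 8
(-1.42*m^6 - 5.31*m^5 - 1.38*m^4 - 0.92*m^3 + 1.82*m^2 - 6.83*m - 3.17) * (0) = 0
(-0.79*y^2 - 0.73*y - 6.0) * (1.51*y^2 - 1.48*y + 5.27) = -1.1929*y^4 + 0.0669*y^3 - 12.1429*y^2 + 5.0329*y - 31.62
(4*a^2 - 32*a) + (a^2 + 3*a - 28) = 5*a^2 - 29*a - 28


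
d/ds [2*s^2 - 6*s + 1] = 4*s - 6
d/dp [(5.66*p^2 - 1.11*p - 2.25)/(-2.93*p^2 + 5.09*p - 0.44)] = (25.5571*p^2 - 18.1658*p + 11.9409)/(8.5849*p^4 - 29.8274*p^3 + 28.4865*p^2 - 4.4792*p + 0.1936)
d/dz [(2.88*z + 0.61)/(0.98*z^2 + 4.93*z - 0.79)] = (2.8224*z^2 + 14.1984*z - (1.96*z + 4.93)*(2.88*z + 0.61) - 2.2752)/(0.98*z^2 + 4.93*z - 0.79)^2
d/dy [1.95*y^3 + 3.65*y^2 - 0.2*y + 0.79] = 5.85*y^2 + 7.3*y - 0.2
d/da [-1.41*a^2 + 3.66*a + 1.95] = 3.66 - 2.82*a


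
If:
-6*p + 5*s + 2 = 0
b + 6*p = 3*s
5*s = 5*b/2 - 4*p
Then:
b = -21/20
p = -1/16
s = -19/40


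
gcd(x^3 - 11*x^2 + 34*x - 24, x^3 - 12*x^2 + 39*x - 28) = x^2 - 5*x + 4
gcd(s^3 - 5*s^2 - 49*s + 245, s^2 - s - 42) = s - 7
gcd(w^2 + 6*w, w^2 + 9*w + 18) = w + 6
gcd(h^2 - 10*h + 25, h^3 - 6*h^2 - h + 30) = h - 5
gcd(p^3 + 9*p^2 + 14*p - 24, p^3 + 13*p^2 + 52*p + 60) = p + 6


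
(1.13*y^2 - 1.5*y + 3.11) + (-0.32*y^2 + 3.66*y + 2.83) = 0.81*y^2 + 2.16*y + 5.94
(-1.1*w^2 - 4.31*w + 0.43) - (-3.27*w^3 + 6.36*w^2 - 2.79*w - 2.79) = 3.27*w^3 - 7.46*w^2 - 1.52*w + 3.22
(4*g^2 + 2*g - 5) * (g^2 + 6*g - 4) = 4*g^4 + 26*g^3 - 9*g^2 - 38*g + 20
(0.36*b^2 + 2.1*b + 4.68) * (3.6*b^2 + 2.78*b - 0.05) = 1.296*b^4 + 8.5608*b^3 + 22.668*b^2 + 12.9054*b - 0.234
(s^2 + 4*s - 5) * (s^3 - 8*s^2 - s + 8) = s^5 - 4*s^4 - 38*s^3 + 44*s^2 + 37*s - 40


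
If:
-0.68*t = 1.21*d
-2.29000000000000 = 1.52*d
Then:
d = -1.51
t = 2.68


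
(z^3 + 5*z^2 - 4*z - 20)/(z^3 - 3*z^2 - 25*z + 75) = (z^2 - 4)/(z^2 - 8*z + 15)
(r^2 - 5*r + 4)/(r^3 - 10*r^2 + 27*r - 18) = (r - 4)/(r^2 - 9*r + 18)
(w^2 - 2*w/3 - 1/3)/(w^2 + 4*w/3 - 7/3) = (3*w + 1)/(3*w + 7)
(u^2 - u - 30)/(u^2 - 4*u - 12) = (u + 5)/(u + 2)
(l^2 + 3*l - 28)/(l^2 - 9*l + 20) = (l + 7)/(l - 5)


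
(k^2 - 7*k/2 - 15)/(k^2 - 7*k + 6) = (k + 5/2)/(k - 1)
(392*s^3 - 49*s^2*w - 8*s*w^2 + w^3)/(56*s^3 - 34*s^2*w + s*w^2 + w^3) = (56*s^2 - 15*s*w + w^2)/(8*s^2 - 6*s*w + w^2)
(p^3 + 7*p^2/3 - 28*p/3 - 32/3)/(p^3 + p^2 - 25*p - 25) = (3*p^2 + 4*p - 32)/(3*(p^2 - 25))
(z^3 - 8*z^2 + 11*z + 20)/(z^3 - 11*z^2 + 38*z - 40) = (z + 1)/(z - 2)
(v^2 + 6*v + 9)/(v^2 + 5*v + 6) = (v + 3)/(v + 2)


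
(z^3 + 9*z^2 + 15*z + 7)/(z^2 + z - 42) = (z^2 + 2*z + 1)/(z - 6)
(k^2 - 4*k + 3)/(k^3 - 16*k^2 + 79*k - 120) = (k - 1)/(k^2 - 13*k + 40)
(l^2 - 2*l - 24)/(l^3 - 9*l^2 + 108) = (l + 4)/(l^2 - 3*l - 18)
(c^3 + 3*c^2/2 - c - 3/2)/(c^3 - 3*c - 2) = (c^2 + c/2 - 3/2)/(c^2 - c - 2)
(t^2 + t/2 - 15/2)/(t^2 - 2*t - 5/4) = 2*(t + 3)/(2*t + 1)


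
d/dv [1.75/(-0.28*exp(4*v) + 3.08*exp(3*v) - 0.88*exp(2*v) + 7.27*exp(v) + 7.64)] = (1.96*exp(3*v) - 16.17*exp(2*v) + 3.08*exp(v) - 12.7225)*exp(v)/(-0.28*exp(4*v) + 3.08*exp(3*v) - 0.88*exp(2*v) + 7.27*exp(v) + 7.64)^2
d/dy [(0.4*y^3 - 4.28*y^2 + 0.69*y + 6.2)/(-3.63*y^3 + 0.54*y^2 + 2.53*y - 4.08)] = (-15.3204*y^4 + 7.0334*y^3 + 51.421*y^2 + 28.2288*y - 18.5012)/(13.1769*y^6 - 3.9204*y^5 - 18.0762*y^4 + 32.3532*y^3 + 1.9945*y^2 - 20.6448*y + 16.6464)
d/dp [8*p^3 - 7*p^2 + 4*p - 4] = 24*p^2 - 14*p + 4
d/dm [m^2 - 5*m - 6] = 2*m - 5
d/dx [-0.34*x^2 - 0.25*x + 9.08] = -0.68*x - 0.25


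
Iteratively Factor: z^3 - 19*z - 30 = (z + 2)*(z^2 - 2*z - 15) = (z + 2)*(z + 3)*(z - 5)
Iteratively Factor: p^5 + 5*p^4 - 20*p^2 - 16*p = (p + 4)*(p^4 + p^3 - 4*p^2 - 4*p) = p*(p + 4)*(p^3 + p^2 - 4*p - 4) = p*(p - 2)*(p + 4)*(p^2 + 3*p + 2) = p*(p - 2)*(p + 1)*(p + 4)*(p + 2)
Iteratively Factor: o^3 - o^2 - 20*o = (o - 5)*(o^2 + 4*o) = (o - 5)*(o + 4)*(o)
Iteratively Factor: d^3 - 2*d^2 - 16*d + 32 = (d - 4)*(d^2 + 2*d - 8) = (d - 4)*(d - 2)*(d + 4)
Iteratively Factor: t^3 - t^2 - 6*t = (t + 2)*(t^2 - 3*t) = t*(t + 2)*(t - 3)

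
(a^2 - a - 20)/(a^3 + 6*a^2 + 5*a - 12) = (a - 5)/(a^2 + 2*a - 3)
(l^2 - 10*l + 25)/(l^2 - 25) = (l - 5)/(l + 5)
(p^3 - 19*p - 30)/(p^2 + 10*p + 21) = (p^2 - 3*p - 10)/(p + 7)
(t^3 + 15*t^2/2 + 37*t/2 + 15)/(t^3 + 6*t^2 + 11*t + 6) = (t + 5/2)/(t + 1)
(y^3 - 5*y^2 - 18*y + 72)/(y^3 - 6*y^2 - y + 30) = (y^2 - 2*y - 24)/(y^2 - 3*y - 10)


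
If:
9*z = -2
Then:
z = -2/9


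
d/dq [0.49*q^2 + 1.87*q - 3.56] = 0.98*q + 1.87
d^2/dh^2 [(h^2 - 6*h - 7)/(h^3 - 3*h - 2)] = 2*(h^3 - 21*h^2 + 27*h - 23)/(h^6 - 3*h^5 - 3*h^4 + 11*h^3 + 6*h^2 - 12*h - 8)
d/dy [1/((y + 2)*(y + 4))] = 2*(-y - 3)/(y^4 + 12*y^3 + 52*y^2 + 96*y + 64)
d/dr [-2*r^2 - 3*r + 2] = -4*r - 3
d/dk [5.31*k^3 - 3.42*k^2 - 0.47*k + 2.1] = 15.93*k^2 - 6.84*k - 0.47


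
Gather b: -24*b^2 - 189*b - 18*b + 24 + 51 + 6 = -24*b^2 - 207*b + 81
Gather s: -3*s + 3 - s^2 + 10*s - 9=-s^2 + 7*s - 6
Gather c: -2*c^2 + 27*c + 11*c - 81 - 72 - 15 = -2*c^2 + 38*c - 168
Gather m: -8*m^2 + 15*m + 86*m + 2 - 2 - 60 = -8*m^2 + 101*m - 60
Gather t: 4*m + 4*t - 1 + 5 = 4*m + 4*t + 4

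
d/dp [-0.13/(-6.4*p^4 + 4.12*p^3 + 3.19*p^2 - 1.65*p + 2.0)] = (-3.328*p^3 + 1.6068*p^2 + 0.8294*p - 0.2145)/(-6.4*p^4 + 4.12*p^3 + 3.19*p^2 - 1.65*p + 2.0)^2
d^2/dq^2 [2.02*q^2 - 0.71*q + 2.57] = 4.04000000000000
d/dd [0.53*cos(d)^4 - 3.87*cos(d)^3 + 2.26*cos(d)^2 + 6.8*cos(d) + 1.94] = (-2.12*cos(d)^3 + 11.61*cos(d)^2 - 4.52*cos(d) - 6.8)*sin(d)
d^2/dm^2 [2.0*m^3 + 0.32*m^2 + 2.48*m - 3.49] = 12.0*m + 0.64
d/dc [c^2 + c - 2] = 2*c + 1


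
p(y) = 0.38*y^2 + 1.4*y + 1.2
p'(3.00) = 3.68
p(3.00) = 8.82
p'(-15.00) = -10.00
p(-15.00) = 65.70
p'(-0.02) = 1.38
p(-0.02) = 1.17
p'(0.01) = 1.41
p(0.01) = 1.21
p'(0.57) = 1.83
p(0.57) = 2.12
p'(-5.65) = -2.89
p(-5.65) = 5.42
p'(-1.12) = 0.55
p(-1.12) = 0.11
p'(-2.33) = -0.37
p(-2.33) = 0.00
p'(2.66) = 3.42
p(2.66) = 7.61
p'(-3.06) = -0.93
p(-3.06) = 0.47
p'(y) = 0.76*y + 1.4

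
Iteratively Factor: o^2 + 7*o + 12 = (o + 3)*(o + 4)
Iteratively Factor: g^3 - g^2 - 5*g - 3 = (g + 1)*(g^2 - 2*g - 3) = (g - 3)*(g + 1)*(g + 1)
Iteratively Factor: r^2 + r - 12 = (r + 4)*(r - 3)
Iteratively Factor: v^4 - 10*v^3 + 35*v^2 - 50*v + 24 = (v - 2)*(v^3 - 8*v^2 + 19*v - 12) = (v - 3)*(v - 2)*(v^2 - 5*v + 4) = (v - 3)*(v - 2)*(v - 1)*(v - 4)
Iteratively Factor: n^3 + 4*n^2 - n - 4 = (n + 4)*(n^2 - 1) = (n - 1)*(n + 4)*(n + 1)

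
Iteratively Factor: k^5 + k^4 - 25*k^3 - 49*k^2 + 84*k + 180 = (k + 3)*(k^4 - 2*k^3 - 19*k^2 + 8*k + 60) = (k - 2)*(k + 3)*(k^3 - 19*k - 30) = (k - 2)*(k + 2)*(k + 3)*(k^2 - 2*k - 15) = (k - 5)*(k - 2)*(k + 2)*(k + 3)*(k + 3)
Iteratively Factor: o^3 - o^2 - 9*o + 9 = (o + 3)*(o^2 - 4*o + 3) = (o - 1)*(o + 3)*(o - 3)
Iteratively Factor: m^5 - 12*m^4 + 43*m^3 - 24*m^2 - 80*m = (m - 4)*(m^4 - 8*m^3 + 11*m^2 + 20*m) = (m - 4)^2*(m^3 - 4*m^2 - 5*m) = (m - 4)^2*(m + 1)*(m^2 - 5*m) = (m - 5)*(m - 4)^2*(m + 1)*(m)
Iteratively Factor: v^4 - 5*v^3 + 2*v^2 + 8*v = (v - 4)*(v^3 - v^2 - 2*v) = (v - 4)*(v - 2)*(v^2 + v) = v*(v - 4)*(v - 2)*(v + 1)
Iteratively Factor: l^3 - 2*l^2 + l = (l - 1)*(l^2 - l) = l*(l - 1)*(l - 1)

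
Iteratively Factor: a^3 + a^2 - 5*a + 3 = (a - 1)*(a^2 + 2*a - 3) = (a - 1)*(a + 3)*(a - 1)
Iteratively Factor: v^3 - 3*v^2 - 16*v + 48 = (v - 4)*(v^2 + v - 12) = (v - 4)*(v + 4)*(v - 3)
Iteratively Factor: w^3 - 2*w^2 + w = (w - 1)*(w^2 - w) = (w - 1)^2*(w)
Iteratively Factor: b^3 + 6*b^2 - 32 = (b - 2)*(b^2 + 8*b + 16) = (b - 2)*(b + 4)*(b + 4)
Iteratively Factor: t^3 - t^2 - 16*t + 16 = (t + 4)*(t^2 - 5*t + 4) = (t - 4)*(t + 4)*(t - 1)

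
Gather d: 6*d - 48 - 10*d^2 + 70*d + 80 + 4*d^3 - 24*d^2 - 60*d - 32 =4*d^3 - 34*d^2 + 16*d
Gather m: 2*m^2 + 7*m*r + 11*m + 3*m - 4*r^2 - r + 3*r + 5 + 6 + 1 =2*m^2 + m*(7*r + 14) - 4*r^2 + 2*r + 12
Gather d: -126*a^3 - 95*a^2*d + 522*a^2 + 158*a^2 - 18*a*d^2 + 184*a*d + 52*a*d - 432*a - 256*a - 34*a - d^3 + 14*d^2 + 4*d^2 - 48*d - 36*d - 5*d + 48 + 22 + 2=-126*a^3 + 680*a^2 - 722*a - d^3 + d^2*(18 - 18*a) + d*(-95*a^2 + 236*a - 89) + 72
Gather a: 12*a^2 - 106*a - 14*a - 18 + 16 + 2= 12*a^2 - 120*a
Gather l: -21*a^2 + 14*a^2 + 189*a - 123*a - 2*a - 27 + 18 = -7*a^2 + 64*a - 9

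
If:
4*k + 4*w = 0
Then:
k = -w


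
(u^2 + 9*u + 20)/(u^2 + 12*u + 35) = (u + 4)/(u + 7)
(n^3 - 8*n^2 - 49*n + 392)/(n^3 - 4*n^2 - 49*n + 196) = (n - 8)/(n - 4)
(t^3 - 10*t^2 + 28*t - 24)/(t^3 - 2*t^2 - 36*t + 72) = (t - 2)/(t + 6)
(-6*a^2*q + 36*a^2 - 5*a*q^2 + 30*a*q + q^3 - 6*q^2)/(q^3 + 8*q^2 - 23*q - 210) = (-6*a^2*q + 36*a^2 - 5*a*q^2 + 30*a*q + q^3 - 6*q^2)/(q^3 + 8*q^2 - 23*q - 210)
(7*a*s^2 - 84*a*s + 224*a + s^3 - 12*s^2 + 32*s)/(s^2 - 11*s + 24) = (7*a*s - 28*a + s^2 - 4*s)/(s - 3)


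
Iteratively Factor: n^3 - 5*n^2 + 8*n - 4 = (n - 1)*(n^2 - 4*n + 4) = (n - 2)*(n - 1)*(n - 2)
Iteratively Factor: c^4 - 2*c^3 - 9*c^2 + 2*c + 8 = (c + 2)*(c^3 - 4*c^2 - c + 4) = (c - 1)*(c + 2)*(c^2 - 3*c - 4) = (c - 1)*(c + 1)*(c + 2)*(c - 4)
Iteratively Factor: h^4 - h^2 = (h)*(h^3 - h) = h^2*(h^2 - 1) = h^2*(h + 1)*(h - 1)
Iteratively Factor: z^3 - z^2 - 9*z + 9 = (z - 3)*(z^2 + 2*z - 3) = (z - 3)*(z - 1)*(z + 3)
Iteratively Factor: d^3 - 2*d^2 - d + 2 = (d + 1)*(d^2 - 3*d + 2) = (d - 2)*(d + 1)*(d - 1)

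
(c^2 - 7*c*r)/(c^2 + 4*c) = (c - 7*r)/(c + 4)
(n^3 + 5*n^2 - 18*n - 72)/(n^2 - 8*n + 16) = (n^2 + 9*n + 18)/(n - 4)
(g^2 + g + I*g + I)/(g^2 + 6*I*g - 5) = (g + 1)/(g + 5*I)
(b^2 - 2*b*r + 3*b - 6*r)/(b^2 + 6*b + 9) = (b - 2*r)/(b + 3)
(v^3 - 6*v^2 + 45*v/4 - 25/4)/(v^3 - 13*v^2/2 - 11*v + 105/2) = (2*v^2 - 7*v + 5)/(2*(v^2 - 4*v - 21))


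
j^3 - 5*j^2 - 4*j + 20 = (j - 5)*(j - 2)*(j + 2)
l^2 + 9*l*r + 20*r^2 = (l + 4*r)*(l + 5*r)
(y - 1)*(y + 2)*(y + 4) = y^3 + 5*y^2 + 2*y - 8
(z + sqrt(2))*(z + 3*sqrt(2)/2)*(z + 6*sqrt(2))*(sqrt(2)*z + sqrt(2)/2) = sqrt(2)*z^4 + sqrt(2)*z^3/2 + 17*z^3 + 17*z^2/2 + 33*sqrt(2)*z^2 + 33*sqrt(2)*z/2 + 36*z + 18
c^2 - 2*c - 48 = (c - 8)*(c + 6)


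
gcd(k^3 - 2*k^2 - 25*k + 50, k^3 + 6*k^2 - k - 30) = k^2 + 3*k - 10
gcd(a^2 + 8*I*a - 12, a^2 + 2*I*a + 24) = a + 6*I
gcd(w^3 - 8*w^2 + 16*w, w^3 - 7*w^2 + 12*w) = w^2 - 4*w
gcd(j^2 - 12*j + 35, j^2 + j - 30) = j - 5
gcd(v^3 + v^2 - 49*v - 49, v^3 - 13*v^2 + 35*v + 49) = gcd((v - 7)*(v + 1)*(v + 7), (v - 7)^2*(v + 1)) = v^2 - 6*v - 7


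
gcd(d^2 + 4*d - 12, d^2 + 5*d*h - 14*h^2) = 1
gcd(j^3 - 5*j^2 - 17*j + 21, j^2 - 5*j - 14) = j - 7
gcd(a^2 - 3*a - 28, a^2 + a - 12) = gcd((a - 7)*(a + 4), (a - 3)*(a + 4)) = a + 4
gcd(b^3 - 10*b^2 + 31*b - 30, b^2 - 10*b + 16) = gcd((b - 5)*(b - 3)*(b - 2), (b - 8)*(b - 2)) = b - 2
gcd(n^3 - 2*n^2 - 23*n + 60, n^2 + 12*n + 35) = n + 5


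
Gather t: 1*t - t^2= -t^2 + t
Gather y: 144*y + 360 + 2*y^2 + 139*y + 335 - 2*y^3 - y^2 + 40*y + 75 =-2*y^3 + y^2 + 323*y + 770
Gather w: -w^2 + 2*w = -w^2 + 2*w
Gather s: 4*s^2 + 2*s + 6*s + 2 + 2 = 4*s^2 + 8*s + 4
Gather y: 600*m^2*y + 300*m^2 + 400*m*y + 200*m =300*m^2 + 200*m + y*(600*m^2 + 400*m)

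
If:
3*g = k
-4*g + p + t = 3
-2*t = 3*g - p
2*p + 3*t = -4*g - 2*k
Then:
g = -21/55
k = -63/55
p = 3/5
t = 48/55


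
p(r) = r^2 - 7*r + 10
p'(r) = 2*r - 7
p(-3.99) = 53.85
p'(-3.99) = -14.98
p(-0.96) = 17.64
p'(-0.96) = -8.92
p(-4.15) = 56.27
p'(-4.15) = -15.30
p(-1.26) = 20.41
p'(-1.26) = -9.52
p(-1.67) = 24.48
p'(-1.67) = -10.34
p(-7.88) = 127.25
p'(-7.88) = -22.76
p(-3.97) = 53.55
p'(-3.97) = -14.94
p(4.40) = -1.44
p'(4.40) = 1.80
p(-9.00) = 154.00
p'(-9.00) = -25.00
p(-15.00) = 340.00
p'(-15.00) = -37.00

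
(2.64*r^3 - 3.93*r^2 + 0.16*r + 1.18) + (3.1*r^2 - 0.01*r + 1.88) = 2.64*r^3 - 0.83*r^2 + 0.15*r + 3.06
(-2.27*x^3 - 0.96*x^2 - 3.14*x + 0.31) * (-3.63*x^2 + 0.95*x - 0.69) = 8.2401*x^5 + 1.3283*x^4 + 12.0525*x^3 - 3.4459*x^2 + 2.4611*x - 0.2139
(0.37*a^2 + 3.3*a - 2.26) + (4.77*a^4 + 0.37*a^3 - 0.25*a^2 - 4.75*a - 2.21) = 4.77*a^4 + 0.37*a^3 + 0.12*a^2 - 1.45*a - 4.47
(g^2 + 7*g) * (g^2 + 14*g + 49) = g^4 + 21*g^3 + 147*g^2 + 343*g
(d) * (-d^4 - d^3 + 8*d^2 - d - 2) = -d^5 - d^4 + 8*d^3 - d^2 - 2*d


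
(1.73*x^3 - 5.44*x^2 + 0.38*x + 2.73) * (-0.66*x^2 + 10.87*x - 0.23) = -1.1418*x^5 + 22.3955*x^4 - 59.7815*x^3 + 3.58*x^2 + 29.5877*x - 0.6279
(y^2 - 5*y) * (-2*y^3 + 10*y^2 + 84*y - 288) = -2*y^5 + 20*y^4 + 34*y^3 - 708*y^2 + 1440*y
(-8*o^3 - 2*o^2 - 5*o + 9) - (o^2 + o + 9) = -8*o^3 - 3*o^2 - 6*o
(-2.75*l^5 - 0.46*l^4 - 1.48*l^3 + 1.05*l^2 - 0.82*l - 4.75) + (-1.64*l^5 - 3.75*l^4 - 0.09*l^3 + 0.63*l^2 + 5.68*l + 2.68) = -4.39*l^5 - 4.21*l^4 - 1.57*l^3 + 1.68*l^2 + 4.86*l - 2.07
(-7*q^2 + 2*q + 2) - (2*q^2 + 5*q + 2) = -9*q^2 - 3*q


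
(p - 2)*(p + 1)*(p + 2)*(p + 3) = p^4 + 4*p^3 - p^2 - 16*p - 12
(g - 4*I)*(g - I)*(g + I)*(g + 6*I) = g^4 + 2*I*g^3 + 25*g^2 + 2*I*g + 24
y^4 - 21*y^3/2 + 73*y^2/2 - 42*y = y*(y - 4)*(y - 7/2)*(y - 3)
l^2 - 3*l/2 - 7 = (l - 7/2)*(l + 2)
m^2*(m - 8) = m^3 - 8*m^2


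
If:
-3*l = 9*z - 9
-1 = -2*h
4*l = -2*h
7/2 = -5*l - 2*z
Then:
No Solution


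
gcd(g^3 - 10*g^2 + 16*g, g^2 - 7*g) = g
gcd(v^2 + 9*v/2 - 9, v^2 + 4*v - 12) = v + 6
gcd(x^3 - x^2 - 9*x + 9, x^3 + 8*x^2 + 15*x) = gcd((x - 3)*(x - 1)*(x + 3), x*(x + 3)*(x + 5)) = x + 3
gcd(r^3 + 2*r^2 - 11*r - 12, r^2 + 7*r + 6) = r + 1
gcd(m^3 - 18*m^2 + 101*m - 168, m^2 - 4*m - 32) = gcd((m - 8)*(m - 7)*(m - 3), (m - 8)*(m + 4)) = m - 8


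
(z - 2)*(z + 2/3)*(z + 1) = z^3 - z^2/3 - 8*z/3 - 4/3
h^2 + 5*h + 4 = (h + 1)*(h + 4)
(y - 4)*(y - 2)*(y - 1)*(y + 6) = y^4 - y^3 - 28*y^2 + 76*y - 48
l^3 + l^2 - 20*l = l*(l - 4)*(l + 5)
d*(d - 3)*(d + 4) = d^3 + d^2 - 12*d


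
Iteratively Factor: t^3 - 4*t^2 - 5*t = (t - 5)*(t^2 + t) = t*(t - 5)*(t + 1)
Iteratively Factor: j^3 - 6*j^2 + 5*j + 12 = (j - 3)*(j^2 - 3*j - 4) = (j - 4)*(j - 3)*(j + 1)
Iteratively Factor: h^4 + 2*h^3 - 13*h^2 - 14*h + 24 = (h + 2)*(h^3 - 13*h + 12) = (h + 2)*(h + 4)*(h^2 - 4*h + 3) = (h - 3)*(h + 2)*(h + 4)*(h - 1)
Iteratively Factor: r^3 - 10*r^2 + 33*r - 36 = (r - 3)*(r^2 - 7*r + 12) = (r - 4)*(r - 3)*(r - 3)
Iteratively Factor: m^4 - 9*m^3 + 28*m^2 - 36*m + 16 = (m - 2)*(m^3 - 7*m^2 + 14*m - 8) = (m - 2)^2*(m^2 - 5*m + 4) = (m - 2)^2*(m - 1)*(m - 4)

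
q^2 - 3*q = q*(q - 3)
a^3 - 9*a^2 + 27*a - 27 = (a - 3)^3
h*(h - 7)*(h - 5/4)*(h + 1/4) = h^4 - 8*h^3 + 107*h^2/16 + 35*h/16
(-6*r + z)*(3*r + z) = -18*r^2 - 3*r*z + z^2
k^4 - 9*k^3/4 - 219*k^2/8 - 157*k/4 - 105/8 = (k - 7)*(k + 1/2)*(k + 5/4)*(k + 3)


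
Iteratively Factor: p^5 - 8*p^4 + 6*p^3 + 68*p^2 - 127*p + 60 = (p - 1)*(p^4 - 7*p^3 - p^2 + 67*p - 60) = (p - 4)*(p - 1)*(p^3 - 3*p^2 - 13*p + 15) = (p - 5)*(p - 4)*(p - 1)*(p^2 + 2*p - 3) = (p - 5)*(p - 4)*(p - 1)*(p + 3)*(p - 1)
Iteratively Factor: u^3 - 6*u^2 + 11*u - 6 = (u - 2)*(u^2 - 4*u + 3) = (u - 2)*(u - 1)*(u - 3)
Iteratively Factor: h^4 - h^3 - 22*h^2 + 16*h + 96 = (h - 4)*(h^3 + 3*h^2 - 10*h - 24) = (h - 4)*(h - 3)*(h^2 + 6*h + 8) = (h - 4)*(h - 3)*(h + 4)*(h + 2)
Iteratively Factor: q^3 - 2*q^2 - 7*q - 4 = (q + 1)*(q^2 - 3*q - 4) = (q + 1)^2*(q - 4)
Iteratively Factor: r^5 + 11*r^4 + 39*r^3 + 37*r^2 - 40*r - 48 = (r + 4)*(r^4 + 7*r^3 + 11*r^2 - 7*r - 12) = (r + 4)^2*(r^3 + 3*r^2 - r - 3) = (r - 1)*(r + 4)^2*(r^2 + 4*r + 3) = (r - 1)*(r + 3)*(r + 4)^2*(r + 1)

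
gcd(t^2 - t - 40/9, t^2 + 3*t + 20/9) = t + 5/3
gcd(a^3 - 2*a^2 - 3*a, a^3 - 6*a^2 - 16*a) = a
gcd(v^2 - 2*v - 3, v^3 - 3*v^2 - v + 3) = v^2 - 2*v - 3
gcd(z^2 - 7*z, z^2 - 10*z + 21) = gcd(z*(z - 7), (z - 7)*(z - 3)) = z - 7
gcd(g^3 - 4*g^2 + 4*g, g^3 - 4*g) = g^2 - 2*g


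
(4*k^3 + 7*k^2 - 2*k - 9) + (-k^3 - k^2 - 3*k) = 3*k^3 + 6*k^2 - 5*k - 9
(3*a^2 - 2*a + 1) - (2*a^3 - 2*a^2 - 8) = -2*a^3 + 5*a^2 - 2*a + 9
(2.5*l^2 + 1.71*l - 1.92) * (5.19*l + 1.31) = 12.975*l^3 + 12.1499*l^2 - 7.7247*l - 2.5152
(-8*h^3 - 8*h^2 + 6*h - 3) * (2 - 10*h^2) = 80*h^5 + 80*h^4 - 76*h^3 + 14*h^2 + 12*h - 6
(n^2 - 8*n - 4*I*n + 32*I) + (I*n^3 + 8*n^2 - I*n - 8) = I*n^3 + 9*n^2 - 8*n - 5*I*n - 8 + 32*I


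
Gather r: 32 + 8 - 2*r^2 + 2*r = -2*r^2 + 2*r + 40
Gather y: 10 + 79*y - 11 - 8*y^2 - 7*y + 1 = -8*y^2 + 72*y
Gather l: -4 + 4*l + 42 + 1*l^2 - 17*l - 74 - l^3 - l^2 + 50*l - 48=-l^3 + 37*l - 84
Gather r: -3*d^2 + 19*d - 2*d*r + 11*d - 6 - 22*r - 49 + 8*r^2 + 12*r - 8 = -3*d^2 + 30*d + 8*r^2 + r*(-2*d - 10) - 63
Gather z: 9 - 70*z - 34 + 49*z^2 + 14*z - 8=49*z^2 - 56*z - 33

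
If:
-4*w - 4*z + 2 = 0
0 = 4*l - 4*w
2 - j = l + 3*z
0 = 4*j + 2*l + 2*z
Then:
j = -1/4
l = -3/8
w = -3/8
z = 7/8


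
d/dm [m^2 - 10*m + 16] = 2*m - 10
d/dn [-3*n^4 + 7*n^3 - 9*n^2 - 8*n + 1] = -12*n^3 + 21*n^2 - 18*n - 8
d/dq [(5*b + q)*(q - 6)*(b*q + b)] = b*(10*b*q - 25*b + 3*q^2 - 10*q - 6)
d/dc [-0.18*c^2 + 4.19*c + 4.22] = 4.19 - 0.36*c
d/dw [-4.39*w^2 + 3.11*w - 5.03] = 3.11 - 8.78*w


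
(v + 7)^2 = v^2 + 14*v + 49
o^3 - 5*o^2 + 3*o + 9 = (o - 3)^2*(o + 1)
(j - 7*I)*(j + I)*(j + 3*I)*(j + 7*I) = j^4 + 4*I*j^3 + 46*j^2 + 196*I*j - 147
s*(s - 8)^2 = s^3 - 16*s^2 + 64*s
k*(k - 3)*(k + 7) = k^3 + 4*k^2 - 21*k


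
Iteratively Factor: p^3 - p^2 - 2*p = (p - 2)*(p^2 + p) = p*(p - 2)*(p + 1)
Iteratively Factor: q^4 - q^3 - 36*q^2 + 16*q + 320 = (q + 4)*(q^3 - 5*q^2 - 16*q + 80) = (q + 4)^2*(q^2 - 9*q + 20) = (q - 4)*(q + 4)^2*(q - 5)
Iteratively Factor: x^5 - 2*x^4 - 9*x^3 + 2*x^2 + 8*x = (x + 2)*(x^4 - 4*x^3 - x^2 + 4*x) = (x - 4)*(x + 2)*(x^3 - x) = (x - 4)*(x + 1)*(x + 2)*(x^2 - x) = x*(x - 4)*(x + 1)*(x + 2)*(x - 1)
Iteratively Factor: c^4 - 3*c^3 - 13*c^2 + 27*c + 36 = (c - 4)*(c^3 + c^2 - 9*c - 9) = (c - 4)*(c - 3)*(c^2 + 4*c + 3) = (c - 4)*(c - 3)*(c + 3)*(c + 1)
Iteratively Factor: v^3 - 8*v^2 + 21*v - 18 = (v - 3)*(v^2 - 5*v + 6) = (v - 3)^2*(v - 2)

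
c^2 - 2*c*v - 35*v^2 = (c - 7*v)*(c + 5*v)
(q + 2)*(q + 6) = q^2 + 8*q + 12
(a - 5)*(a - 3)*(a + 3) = a^3 - 5*a^2 - 9*a + 45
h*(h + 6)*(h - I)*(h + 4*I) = h^4 + 6*h^3 + 3*I*h^3 + 4*h^2 + 18*I*h^2 + 24*h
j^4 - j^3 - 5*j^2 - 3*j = j*(j - 3)*(j + 1)^2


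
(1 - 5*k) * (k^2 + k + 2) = -5*k^3 - 4*k^2 - 9*k + 2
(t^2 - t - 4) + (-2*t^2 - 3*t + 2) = -t^2 - 4*t - 2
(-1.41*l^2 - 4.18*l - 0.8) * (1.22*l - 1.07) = -1.7202*l^3 - 3.5909*l^2 + 3.4966*l + 0.856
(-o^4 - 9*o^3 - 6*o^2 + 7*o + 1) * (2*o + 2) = -2*o^5 - 20*o^4 - 30*o^3 + 2*o^2 + 16*o + 2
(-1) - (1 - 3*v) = 3*v - 2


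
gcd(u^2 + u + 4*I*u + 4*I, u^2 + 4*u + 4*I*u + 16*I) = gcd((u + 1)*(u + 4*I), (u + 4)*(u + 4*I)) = u + 4*I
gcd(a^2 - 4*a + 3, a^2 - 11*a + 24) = a - 3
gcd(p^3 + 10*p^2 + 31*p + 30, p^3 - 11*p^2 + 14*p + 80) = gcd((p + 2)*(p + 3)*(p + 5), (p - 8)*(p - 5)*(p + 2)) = p + 2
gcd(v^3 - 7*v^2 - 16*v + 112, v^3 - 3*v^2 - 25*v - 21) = v - 7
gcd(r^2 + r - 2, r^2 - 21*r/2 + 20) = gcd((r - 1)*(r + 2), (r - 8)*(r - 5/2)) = 1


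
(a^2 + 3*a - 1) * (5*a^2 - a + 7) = 5*a^4 + 14*a^3 - a^2 + 22*a - 7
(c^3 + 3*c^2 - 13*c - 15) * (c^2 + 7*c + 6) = c^5 + 10*c^4 + 14*c^3 - 88*c^2 - 183*c - 90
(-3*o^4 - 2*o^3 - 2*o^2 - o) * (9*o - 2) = -27*o^5 - 12*o^4 - 14*o^3 - 5*o^2 + 2*o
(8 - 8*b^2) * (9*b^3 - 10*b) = -72*b^5 + 152*b^3 - 80*b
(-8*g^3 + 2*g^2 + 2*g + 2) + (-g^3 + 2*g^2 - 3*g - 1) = -9*g^3 + 4*g^2 - g + 1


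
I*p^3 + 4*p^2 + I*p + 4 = (p - 4*I)*(p + I)*(I*p + 1)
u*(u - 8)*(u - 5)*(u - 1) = u^4 - 14*u^3 + 53*u^2 - 40*u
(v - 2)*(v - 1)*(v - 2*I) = v^3 - 3*v^2 - 2*I*v^2 + 2*v + 6*I*v - 4*I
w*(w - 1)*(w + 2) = w^3 + w^2 - 2*w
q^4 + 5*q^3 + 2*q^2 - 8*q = q*(q - 1)*(q + 2)*(q + 4)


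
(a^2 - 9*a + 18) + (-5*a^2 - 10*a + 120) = -4*a^2 - 19*a + 138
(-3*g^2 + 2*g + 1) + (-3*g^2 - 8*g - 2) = -6*g^2 - 6*g - 1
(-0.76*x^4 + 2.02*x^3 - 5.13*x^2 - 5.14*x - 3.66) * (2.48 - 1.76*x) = 1.3376*x^5 - 5.44*x^4 + 14.0384*x^3 - 3.676*x^2 - 6.3056*x - 9.0768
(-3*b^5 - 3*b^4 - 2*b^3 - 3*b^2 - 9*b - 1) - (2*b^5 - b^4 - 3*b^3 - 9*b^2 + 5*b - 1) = -5*b^5 - 2*b^4 + b^3 + 6*b^2 - 14*b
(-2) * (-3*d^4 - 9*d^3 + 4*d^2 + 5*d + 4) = 6*d^4 + 18*d^3 - 8*d^2 - 10*d - 8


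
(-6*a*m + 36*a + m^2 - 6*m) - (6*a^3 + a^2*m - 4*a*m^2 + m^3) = -6*a^3 - a^2*m + 4*a*m^2 - 6*a*m + 36*a - m^3 + m^2 - 6*m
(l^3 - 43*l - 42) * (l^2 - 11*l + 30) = l^5 - 11*l^4 - 13*l^3 + 431*l^2 - 828*l - 1260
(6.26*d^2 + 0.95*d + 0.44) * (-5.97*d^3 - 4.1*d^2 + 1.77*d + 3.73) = -37.3722*d^5 - 31.3375*d^4 + 4.5584*d^3 + 23.2273*d^2 + 4.3223*d + 1.6412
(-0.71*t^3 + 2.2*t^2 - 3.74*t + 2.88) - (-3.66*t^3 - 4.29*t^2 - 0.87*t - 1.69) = 2.95*t^3 + 6.49*t^2 - 2.87*t + 4.57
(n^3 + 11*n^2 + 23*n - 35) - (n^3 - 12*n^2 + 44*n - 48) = 23*n^2 - 21*n + 13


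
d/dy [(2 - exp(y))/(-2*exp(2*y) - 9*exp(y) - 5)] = (-(exp(y) - 2)*(4*exp(y) + 9) + 2*exp(2*y) + 9*exp(y) + 5)*exp(y)/(2*exp(2*y) + 9*exp(y) + 5)^2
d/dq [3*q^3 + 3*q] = 9*q^2 + 3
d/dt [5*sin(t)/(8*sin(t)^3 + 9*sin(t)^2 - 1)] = -5*(16*sin(t)^3 + 9*sin(t)^2 + 1)*cos(t)/(8*sin(t)^3 + 9*sin(t)^2 - 1)^2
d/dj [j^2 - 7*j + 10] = 2*j - 7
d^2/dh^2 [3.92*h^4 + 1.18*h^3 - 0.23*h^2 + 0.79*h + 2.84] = 47.04*h^2 + 7.08*h - 0.46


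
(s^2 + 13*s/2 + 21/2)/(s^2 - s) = (2*s^2 + 13*s + 21)/(2*s*(s - 1))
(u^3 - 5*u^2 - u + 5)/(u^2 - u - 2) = (u^2 - 6*u + 5)/(u - 2)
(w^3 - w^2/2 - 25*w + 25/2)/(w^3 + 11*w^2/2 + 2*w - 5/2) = (w - 5)/(w + 1)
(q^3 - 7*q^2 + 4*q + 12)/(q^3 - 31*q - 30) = (q - 2)/(q + 5)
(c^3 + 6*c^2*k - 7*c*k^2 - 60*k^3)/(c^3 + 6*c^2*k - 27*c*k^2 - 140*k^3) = (c^2 + 2*c*k - 15*k^2)/(c^2 + 2*c*k - 35*k^2)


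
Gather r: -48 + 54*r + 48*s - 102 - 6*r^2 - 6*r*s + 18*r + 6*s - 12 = -6*r^2 + r*(72 - 6*s) + 54*s - 162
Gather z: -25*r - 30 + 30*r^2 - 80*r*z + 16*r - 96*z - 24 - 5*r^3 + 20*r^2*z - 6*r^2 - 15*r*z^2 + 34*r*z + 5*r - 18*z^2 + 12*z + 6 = -5*r^3 + 24*r^2 - 4*r + z^2*(-15*r - 18) + z*(20*r^2 - 46*r - 84) - 48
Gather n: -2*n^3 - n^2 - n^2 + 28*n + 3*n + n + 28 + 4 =-2*n^3 - 2*n^2 + 32*n + 32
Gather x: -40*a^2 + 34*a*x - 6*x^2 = -40*a^2 + 34*a*x - 6*x^2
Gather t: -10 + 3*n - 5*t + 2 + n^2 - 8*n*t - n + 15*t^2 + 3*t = n^2 + 2*n + 15*t^2 + t*(-8*n - 2) - 8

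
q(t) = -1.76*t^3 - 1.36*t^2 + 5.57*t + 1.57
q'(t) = -5.28*t^2 - 2.72*t + 5.57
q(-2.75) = 12.57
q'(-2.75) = -26.88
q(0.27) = 2.94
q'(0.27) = 4.45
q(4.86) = -205.52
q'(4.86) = -132.36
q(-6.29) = 350.72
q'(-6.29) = -186.22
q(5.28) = -266.00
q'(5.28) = -155.99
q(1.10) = 3.71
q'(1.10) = -3.81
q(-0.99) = -3.57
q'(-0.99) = 3.09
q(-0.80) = -2.86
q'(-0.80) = 4.37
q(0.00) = 1.57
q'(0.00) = 5.57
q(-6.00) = 299.35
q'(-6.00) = -168.19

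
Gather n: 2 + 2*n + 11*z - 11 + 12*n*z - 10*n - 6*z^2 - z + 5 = n*(12*z - 8) - 6*z^2 + 10*z - 4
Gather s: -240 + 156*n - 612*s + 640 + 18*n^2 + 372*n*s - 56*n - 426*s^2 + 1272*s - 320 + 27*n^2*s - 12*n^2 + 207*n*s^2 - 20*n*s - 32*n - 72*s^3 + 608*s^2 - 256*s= 6*n^2 + 68*n - 72*s^3 + s^2*(207*n + 182) + s*(27*n^2 + 352*n + 404) + 80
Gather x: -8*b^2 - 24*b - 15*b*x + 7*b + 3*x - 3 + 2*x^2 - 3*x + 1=-8*b^2 - 15*b*x - 17*b + 2*x^2 - 2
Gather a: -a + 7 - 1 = 6 - a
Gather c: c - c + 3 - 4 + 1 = 0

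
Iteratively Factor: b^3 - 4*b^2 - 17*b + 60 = (b - 3)*(b^2 - b - 20) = (b - 3)*(b + 4)*(b - 5)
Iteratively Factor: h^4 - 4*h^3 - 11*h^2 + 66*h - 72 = (h + 4)*(h^3 - 8*h^2 + 21*h - 18) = (h - 3)*(h + 4)*(h^2 - 5*h + 6) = (h - 3)*(h - 2)*(h + 4)*(h - 3)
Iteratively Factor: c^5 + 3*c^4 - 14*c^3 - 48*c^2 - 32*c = (c)*(c^4 + 3*c^3 - 14*c^2 - 48*c - 32) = c*(c - 4)*(c^3 + 7*c^2 + 14*c + 8) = c*(c - 4)*(c + 2)*(c^2 + 5*c + 4) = c*(c - 4)*(c + 2)*(c + 4)*(c + 1)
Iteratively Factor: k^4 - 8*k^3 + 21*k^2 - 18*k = (k)*(k^3 - 8*k^2 + 21*k - 18) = k*(k - 3)*(k^2 - 5*k + 6) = k*(k - 3)^2*(k - 2)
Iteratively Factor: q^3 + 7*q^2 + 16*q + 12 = (q + 2)*(q^2 + 5*q + 6) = (q + 2)^2*(q + 3)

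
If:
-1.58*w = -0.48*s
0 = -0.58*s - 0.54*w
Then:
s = 0.00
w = 0.00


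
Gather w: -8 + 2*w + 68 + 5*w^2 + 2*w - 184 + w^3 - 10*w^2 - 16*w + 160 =w^3 - 5*w^2 - 12*w + 36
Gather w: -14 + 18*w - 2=18*w - 16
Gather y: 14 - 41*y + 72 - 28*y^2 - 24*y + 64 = -28*y^2 - 65*y + 150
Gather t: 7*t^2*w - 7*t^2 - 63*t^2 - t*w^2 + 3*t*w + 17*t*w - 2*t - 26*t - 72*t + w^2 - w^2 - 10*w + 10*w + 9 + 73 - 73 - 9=t^2*(7*w - 70) + t*(-w^2 + 20*w - 100)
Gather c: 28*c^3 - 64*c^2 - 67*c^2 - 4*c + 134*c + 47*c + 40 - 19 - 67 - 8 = 28*c^3 - 131*c^2 + 177*c - 54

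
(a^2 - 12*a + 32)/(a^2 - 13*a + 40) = (a - 4)/(a - 5)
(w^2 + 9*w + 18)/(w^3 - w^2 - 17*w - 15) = (w + 6)/(w^2 - 4*w - 5)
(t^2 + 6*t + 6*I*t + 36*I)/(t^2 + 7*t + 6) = (t + 6*I)/(t + 1)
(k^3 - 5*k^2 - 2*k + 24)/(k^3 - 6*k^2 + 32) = (k - 3)/(k - 4)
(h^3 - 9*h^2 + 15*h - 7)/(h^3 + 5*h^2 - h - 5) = (h^2 - 8*h + 7)/(h^2 + 6*h + 5)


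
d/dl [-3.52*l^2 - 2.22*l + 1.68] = -7.04*l - 2.22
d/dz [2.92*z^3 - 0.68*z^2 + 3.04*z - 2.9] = 8.76*z^2 - 1.36*z + 3.04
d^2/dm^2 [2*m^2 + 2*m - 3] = 4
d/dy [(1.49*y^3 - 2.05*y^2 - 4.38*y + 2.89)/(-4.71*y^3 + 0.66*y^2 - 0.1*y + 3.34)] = (-8.6721*y^4 - 41.5576*y^3 + 58.8613*y^2 - 17.5088*y - 14.3402)/(22.1841*y^6 - 6.2172*y^5 + 1.3776*y^4 - 31.5948*y^3 + 4.4188*y^2 - 0.668*y + 11.1556)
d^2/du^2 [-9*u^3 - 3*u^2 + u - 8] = -54*u - 6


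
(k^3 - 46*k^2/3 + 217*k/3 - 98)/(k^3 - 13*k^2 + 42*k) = (k - 7/3)/k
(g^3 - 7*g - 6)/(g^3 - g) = (g^2 - g - 6)/(g*(g - 1))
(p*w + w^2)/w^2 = (p + w)/w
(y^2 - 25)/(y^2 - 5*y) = (y + 5)/y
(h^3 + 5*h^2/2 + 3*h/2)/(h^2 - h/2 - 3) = h*(h + 1)/(h - 2)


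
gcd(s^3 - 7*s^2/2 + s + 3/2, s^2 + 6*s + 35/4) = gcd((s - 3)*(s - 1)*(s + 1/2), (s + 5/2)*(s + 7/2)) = 1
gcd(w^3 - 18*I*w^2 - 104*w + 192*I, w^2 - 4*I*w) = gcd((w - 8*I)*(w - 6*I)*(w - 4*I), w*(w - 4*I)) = w - 4*I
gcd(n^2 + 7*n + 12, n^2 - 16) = n + 4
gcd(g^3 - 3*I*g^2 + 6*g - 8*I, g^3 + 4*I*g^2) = 1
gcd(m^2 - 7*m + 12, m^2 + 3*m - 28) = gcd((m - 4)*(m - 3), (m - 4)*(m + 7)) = m - 4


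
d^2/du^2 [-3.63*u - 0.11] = 0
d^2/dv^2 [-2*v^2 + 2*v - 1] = -4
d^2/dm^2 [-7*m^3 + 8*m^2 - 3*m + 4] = 16 - 42*m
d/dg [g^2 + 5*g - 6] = 2*g + 5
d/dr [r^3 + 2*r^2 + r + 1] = 3*r^2 + 4*r + 1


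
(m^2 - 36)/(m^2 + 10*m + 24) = (m - 6)/(m + 4)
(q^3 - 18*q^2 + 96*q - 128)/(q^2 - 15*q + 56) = (q^2 - 10*q + 16)/(q - 7)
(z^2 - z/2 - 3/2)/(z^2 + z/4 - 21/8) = 4*(z + 1)/(4*z + 7)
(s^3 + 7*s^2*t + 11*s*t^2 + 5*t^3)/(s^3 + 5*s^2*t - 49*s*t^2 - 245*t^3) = (s^2 + 2*s*t + t^2)/(s^2 - 49*t^2)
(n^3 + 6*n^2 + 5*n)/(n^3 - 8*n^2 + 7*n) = (n^2 + 6*n + 5)/(n^2 - 8*n + 7)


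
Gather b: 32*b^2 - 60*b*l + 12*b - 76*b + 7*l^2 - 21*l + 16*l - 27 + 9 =32*b^2 + b*(-60*l - 64) + 7*l^2 - 5*l - 18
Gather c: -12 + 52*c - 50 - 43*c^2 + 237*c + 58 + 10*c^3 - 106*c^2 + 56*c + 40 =10*c^3 - 149*c^2 + 345*c + 36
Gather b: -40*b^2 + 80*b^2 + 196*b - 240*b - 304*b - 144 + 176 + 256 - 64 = 40*b^2 - 348*b + 224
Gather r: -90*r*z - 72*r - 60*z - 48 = r*(-90*z - 72) - 60*z - 48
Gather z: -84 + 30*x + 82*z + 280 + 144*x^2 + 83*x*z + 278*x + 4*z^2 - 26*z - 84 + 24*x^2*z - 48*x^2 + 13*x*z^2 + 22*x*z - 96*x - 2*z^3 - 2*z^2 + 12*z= 96*x^2 + 212*x - 2*z^3 + z^2*(13*x + 2) + z*(24*x^2 + 105*x + 68) + 112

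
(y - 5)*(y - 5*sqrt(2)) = y^2 - 5*sqrt(2)*y - 5*y + 25*sqrt(2)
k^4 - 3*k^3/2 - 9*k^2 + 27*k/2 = k*(k - 3)*(k - 3/2)*(k + 3)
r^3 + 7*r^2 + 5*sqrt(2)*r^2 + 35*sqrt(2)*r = r*(r + 7)*(r + 5*sqrt(2))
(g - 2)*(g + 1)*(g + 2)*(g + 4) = g^4 + 5*g^3 - 20*g - 16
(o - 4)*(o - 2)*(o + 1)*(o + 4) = o^4 - o^3 - 18*o^2 + 16*o + 32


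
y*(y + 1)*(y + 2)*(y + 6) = y^4 + 9*y^3 + 20*y^2 + 12*y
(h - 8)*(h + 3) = h^2 - 5*h - 24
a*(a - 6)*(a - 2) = a^3 - 8*a^2 + 12*a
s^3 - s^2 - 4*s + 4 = (s - 2)*(s - 1)*(s + 2)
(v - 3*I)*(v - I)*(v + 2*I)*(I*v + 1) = I*v^4 + 3*v^3 + 3*I*v^2 + 11*v - 6*I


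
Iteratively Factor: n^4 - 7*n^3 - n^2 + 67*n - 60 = (n + 3)*(n^3 - 10*n^2 + 29*n - 20) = (n - 1)*(n + 3)*(n^2 - 9*n + 20) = (n - 5)*(n - 1)*(n + 3)*(n - 4)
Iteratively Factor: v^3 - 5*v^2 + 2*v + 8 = (v - 4)*(v^2 - v - 2) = (v - 4)*(v - 2)*(v + 1)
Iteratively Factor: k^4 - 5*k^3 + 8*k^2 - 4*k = (k)*(k^3 - 5*k^2 + 8*k - 4) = k*(k - 2)*(k^2 - 3*k + 2) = k*(k - 2)^2*(k - 1)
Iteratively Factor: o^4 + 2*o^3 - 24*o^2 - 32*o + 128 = (o - 4)*(o^3 + 6*o^2 - 32) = (o - 4)*(o + 4)*(o^2 + 2*o - 8) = (o - 4)*(o + 4)^2*(o - 2)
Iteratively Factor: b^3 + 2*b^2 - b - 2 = (b - 1)*(b^2 + 3*b + 2) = (b - 1)*(b + 1)*(b + 2)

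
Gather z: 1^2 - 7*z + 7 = 8 - 7*z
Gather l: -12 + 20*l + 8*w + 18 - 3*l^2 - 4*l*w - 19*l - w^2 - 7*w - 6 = -3*l^2 + l*(1 - 4*w) - w^2 + w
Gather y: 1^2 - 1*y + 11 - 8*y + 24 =36 - 9*y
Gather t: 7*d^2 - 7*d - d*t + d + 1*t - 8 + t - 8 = 7*d^2 - 6*d + t*(2 - d) - 16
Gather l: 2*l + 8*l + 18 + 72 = 10*l + 90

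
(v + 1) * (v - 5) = v^2 - 4*v - 5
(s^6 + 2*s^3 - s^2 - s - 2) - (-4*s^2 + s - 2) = s^6 + 2*s^3 + 3*s^2 - 2*s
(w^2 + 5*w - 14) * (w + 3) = w^3 + 8*w^2 + w - 42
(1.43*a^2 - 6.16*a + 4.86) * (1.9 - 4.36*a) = -6.2348*a^3 + 29.5746*a^2 - 32.8936*a + 9.234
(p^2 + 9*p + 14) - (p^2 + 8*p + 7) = p + 7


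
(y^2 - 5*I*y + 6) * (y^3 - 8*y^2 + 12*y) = y^5 - 8*y^4 - 5*I*y^4 + 18*y^3 + 40*I*y^3 - 48*y^2 - 60*I*y^2 + 72*y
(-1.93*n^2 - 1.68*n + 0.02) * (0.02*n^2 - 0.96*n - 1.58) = -0.0386*n^4 + 1.8192*n^3 + 4.6626*n^2 + 2.6352*n - 0.0316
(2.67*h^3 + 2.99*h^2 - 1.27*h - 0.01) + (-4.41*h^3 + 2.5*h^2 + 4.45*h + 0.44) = -1.74*h^3 + 5.49*h^2 + 3.18*h + 0.43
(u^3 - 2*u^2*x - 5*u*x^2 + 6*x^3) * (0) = 0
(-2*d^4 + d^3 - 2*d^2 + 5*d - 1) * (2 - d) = 2*d^5 - 5*d^4 + 4*d^3 - 9*d^2 + 11*d - 2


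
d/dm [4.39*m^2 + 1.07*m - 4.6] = 8.78*m + 1.07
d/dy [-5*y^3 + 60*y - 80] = 60 - 15*y^2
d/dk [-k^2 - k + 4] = -2*k - 1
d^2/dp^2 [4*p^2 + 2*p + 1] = 8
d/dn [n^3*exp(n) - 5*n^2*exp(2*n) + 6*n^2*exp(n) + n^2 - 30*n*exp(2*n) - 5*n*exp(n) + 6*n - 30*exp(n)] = n^3*exp(n) - 10*n^2*exp(2*n) + 9*n^2*exp(n) - 70*n*exp(2*n) + 7*n*exp(n) + 2*n - 30*exp(2*n) - 35*exp(n) + 6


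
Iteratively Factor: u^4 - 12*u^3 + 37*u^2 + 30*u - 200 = (u - 4)*(u^3 - 8*u^2 + 5*u + 50) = (u - 4)*(u + 2)*(u^2 - 10*u + 25) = (u - 5)*(u - 4)*(u + 2)*(u - 5)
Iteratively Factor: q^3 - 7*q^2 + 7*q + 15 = (q - 5)*(q^2 - 2*q - 3) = (q - 5)*(q + 1)*(q - 3)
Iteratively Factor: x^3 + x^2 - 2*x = (x)*(x^2 + x - 2) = x*(x + 2)*(x - 1)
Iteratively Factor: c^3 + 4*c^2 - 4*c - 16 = (c + 2)*(c^2 + 2*c - 8) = (c + 2)*(c + 4)*(c - 2)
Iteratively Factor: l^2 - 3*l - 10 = (l + 2)*(l - 5)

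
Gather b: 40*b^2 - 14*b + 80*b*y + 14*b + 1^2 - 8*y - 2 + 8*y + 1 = 40*b^2 + 80*b*y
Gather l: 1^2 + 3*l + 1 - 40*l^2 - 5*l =-40*l^2 - 2*l + 2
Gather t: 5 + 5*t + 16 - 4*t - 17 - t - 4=0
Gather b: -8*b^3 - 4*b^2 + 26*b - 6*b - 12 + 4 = -8*b^3 - 4*b^2 + 20*b - 8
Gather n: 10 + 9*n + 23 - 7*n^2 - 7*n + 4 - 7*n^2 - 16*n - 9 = -14*n^2 - 14*n + 28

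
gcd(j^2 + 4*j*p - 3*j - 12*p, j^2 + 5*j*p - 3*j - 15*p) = j - 3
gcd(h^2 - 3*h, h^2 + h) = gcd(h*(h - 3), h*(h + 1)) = h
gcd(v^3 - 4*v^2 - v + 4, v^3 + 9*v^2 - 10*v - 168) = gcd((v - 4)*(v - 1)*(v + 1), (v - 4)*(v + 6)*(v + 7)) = v - 4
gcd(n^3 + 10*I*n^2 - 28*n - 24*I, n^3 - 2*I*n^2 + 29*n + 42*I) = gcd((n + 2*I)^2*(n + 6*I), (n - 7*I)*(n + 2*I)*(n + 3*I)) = n + 2*I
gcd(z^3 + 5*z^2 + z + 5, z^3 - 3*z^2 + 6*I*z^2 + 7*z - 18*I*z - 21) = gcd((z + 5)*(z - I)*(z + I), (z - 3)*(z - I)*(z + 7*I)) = z - I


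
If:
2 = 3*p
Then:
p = 2/3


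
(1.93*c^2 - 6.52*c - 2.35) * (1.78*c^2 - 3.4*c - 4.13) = 3.4354*c^4 - 18.1676*c^3 + 10.0141*c^2 + 34.9176*c + 9.7055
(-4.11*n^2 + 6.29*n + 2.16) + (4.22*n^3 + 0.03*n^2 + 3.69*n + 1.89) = 4.22*n^3 - 4.08*n^2 + 9.98*n + 4.05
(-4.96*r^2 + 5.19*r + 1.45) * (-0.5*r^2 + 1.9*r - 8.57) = 2.48*r^4 - 12.019*r^3 + 51.6432*r^2 - 41.7233*r - 12.4265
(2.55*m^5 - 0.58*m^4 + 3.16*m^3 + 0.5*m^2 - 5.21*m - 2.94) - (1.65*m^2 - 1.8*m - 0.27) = 2.55*m^5 - 0.58*m^4 + 3.16*m^3 - 1.15*m^2 - 3.41*m - 2.67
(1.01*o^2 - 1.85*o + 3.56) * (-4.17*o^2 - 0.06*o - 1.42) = -4.2117*o^4 + 7.6539*o^3 - 16.1684*o^2 + 2.4134*o - 5.0552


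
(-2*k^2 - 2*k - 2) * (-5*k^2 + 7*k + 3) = 10*k^4 - 4*k^3 - 10*k^2 - 20*k - 6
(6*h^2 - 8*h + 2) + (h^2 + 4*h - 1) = 7*h^2 - 4*h + 1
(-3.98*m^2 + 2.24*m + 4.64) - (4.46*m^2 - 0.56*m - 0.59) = -8.44*m^2 + 2.8*m + 5.23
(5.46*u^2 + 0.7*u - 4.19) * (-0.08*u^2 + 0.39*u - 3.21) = -0.4368*u^4 + 2.0734*u^3 - 16.9184*u^2 - 3.8811*u + 13.4499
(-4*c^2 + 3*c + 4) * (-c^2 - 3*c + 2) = 4*c^4 + 9*c^3 - 21*c^2 - 6*c + 8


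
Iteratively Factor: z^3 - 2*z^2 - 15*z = (z - 5)*(z^2 + 3*z) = (z - 5)*(z + 3)*(z)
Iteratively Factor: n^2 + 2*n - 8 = (n + 4)*(n - 2)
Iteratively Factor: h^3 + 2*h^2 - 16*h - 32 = (h + 2)*(h^2 - 16) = (h - 4)*(h + 2)*(h + 4)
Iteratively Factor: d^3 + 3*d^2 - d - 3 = (d - 1)*(d^2 + 4*d + 3) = (d - 1)*(d + 1)*(d + 3)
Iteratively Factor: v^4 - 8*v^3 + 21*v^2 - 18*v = (v)*(v^3 - 8*v^2 + 21*v - 18) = v*(v - 3)*(v^2 - 5*v + 6) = v*(v - 3)^2*(v - 2)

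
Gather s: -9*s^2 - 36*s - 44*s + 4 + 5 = -9*s^2 - 80*s + 9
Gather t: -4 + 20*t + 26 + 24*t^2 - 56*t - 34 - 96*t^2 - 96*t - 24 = -72*t^2 - 132*t - 36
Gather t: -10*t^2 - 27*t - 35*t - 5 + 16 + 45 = -10*t^2 - 62*t + 56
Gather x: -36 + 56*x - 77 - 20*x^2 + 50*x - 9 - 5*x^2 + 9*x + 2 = -25*x^2 + 115*x - 120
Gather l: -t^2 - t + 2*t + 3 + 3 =-t^2 + t + 6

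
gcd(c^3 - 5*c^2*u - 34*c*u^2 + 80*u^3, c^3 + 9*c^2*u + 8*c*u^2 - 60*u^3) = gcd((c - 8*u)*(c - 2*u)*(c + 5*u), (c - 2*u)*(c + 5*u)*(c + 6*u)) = -c^2 - 3*c*u + 10*u^2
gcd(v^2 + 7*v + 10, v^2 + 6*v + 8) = v + 2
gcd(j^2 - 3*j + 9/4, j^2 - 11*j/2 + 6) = j - 3/2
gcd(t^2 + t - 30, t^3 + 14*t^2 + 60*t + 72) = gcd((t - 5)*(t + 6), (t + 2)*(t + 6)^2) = t + 6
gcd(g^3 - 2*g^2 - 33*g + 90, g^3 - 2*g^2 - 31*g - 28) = 1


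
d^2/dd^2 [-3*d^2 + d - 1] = -6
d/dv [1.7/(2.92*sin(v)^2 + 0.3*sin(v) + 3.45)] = -(9.928*sin(v) + 0.51)*cos(v)/(2.92*sin(v)^2 + 0.3*sin(v) + 3.45)^2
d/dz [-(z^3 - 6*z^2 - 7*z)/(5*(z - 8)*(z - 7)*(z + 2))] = (7*z^2 + 32*z + 16)/(5*(z^4 - 12*z^3 + 4*z^2 + 192*z + 256))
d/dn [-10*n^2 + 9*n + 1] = 9 - 20*n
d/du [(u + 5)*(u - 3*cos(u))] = u + (u + 5)*(3*sin(u) + 1) - 3*cos(u)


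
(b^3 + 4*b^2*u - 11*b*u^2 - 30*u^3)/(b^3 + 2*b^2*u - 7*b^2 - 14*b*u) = (b^2 + 2*b*u - 15*u^2)/(b*(b - 7))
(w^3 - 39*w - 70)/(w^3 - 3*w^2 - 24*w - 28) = (w + 5)/(w + 2)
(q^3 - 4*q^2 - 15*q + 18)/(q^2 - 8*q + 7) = (q^2 - 3*q - 18)/(q - 7)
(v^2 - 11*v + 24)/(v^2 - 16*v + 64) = (v - 3)/(v - 8)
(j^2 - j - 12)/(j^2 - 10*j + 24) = (j + 3)/(j - 6)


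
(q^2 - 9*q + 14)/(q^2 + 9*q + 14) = (q^2 - 9*q + 14)/(q^2 + 9*q + 14)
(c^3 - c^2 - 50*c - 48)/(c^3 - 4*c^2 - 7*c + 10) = (c^3 - c^2 - 50*c - 48)/(c^3 - 4*c^2 - 7*c + 10)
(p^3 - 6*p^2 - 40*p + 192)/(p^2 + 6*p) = p - 12 + 32/p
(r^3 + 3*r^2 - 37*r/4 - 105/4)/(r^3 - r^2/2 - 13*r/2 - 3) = (4*r^2 + 24*r + 35)/(2*(2*r^2 + 5*r + 2))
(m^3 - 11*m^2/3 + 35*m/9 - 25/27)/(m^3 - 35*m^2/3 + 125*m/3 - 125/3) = (m^2 - 2*m + 5/9)/(m^2 - 10*m + 25)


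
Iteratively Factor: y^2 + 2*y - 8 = (y + 4)*(y - 2)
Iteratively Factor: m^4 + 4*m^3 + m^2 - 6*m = (m)*(m^3 + 4*m^2 + m - 6) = m*(m + 2)*(m^2 + 2*m - 3) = m*(m + 2)*(m + 3)*(m - 1)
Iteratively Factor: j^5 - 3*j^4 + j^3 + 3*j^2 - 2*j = (j)*(j^4 - 3*j^3 + j^2 + 3*j - 2) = j*(j - 1)*(j^3 - 2*j^2 - j + 2) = j*(j - 1)^2*(j^2 - j - 2) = j*(j - 2)*(j - 1)^2*(j + 1)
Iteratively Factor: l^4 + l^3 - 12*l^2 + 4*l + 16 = (l + 4)*(l^3 - 3*l^2 + 4) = (l + 1)*(l + 4)*(l^2 - 4*l + 4) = (l - 2)*(l + 1)*(l + 4)*(l - 2)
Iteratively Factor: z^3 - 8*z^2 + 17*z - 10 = (z - 2)*(z^2 - 6*z + 5) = (z - 5)*(z - 2)*(z - 1)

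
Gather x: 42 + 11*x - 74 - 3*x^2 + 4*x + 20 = -3*x^2 + 15*x - 12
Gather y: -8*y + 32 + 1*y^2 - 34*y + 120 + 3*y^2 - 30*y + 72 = 4*y^2 - 72*y + 224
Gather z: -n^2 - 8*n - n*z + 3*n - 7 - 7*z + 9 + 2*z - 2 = -n^2 - 5*n + z*(-n - 5)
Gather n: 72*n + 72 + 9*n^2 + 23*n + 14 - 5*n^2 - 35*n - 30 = 4*n^2 + 60*n + 56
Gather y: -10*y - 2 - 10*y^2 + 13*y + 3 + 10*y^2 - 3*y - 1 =0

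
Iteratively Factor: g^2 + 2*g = (g)*(g + 2)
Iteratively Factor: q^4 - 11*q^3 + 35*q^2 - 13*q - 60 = (q - 4)*(q^3 - 7*q^2 + 7*q + 15) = (q - 5)*(q - 4)*(q^2 - 2*q - 3) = (q - 5)*(q - 4)*(q - 3)*(q + 1)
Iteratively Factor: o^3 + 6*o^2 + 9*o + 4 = (o + 1)*(o^2 + 5*o + 4) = (o + 1)^2*(o + 4)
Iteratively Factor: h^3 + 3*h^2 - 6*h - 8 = (h + 1)*(h^2 + 2*h - 8) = (h - 2)*(h + 1)*(h + 4)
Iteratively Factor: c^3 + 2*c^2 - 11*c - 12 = (c + 4)*(c^2 - 2*c - 3) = (c - 3)*(c + 4)*(c + 1)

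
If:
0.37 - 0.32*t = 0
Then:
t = 1.16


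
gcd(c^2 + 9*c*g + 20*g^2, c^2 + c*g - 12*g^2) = c + 4*g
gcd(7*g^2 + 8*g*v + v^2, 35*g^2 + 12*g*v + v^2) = 7*g + v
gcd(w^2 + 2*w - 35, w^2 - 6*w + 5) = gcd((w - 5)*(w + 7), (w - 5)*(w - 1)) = w - 5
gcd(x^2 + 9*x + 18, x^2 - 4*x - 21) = x + 3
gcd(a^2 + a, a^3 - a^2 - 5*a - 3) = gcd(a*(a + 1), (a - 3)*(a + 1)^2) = a + 1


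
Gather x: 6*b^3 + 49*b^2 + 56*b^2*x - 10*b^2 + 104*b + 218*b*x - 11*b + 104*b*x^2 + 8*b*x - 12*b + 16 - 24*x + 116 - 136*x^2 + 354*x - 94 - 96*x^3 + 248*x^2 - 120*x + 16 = 6*b^3 + 39*b^2 + 81*b - 96*x^3 + x^2*(104*b + 112) + x*(56*b^2 + 226*b + 210) + 54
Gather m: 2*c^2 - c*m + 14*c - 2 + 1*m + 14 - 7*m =2*c^2 + 14*c + m*(-c - 6) + 12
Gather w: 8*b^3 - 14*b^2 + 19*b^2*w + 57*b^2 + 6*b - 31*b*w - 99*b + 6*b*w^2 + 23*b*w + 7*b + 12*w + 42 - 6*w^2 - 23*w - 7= 8*b^3 + 43*b^2 - 86*b + w^2*(6*b - 6) + w*(19*b^2 - 8*b - 11) + 35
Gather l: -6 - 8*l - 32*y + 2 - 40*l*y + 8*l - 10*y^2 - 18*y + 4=-40*l*y - 10*y^2 - 50*y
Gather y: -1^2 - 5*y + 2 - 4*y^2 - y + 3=-4*y^2 - 6*y + 4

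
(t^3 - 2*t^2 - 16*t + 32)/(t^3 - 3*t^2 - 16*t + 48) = (t - 2)/(t - 3)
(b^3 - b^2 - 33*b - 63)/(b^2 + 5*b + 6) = (b^2 - 4*b - 21)/(b + 2)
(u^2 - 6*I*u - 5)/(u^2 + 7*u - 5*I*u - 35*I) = (u - I)/(u + 7)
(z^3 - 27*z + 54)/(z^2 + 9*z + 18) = (z^2 - 6*z + 9)/(z + 3)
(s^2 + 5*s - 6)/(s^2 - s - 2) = (-s^2 - 5*s + 6)/(-s^2 + s + 2)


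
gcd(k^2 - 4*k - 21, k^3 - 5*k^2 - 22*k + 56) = k - 7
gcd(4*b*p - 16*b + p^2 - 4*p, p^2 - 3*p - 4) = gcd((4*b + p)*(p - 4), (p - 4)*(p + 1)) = p - 4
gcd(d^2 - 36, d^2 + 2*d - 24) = d + 6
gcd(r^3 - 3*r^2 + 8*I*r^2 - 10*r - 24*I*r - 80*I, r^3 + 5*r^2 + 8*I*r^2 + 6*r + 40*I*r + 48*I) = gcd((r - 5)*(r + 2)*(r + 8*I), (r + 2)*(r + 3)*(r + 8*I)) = r^2 + r*(2 + 8*I) + 16*I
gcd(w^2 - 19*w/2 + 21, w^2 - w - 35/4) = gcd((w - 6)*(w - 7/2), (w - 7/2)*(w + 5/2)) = w - 7/2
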